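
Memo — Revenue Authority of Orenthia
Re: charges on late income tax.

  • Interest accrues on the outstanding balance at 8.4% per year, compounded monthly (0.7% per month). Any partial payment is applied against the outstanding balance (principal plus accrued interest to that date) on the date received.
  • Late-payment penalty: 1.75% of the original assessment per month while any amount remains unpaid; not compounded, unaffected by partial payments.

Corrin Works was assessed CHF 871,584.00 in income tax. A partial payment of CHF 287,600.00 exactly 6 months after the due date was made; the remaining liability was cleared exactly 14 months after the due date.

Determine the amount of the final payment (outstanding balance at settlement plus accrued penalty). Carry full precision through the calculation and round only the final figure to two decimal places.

CHF 870,428.89

Balance at month 6: CHF 871,584.0000 × (1 + 0.007)^6 = CHF 908,837.1528…
After CHF 287,600.00 payment: CHF 908,837.1528… − CHF 287,600.00 = CHF 621,237.1528…
Balance at month 14: CHF 621,237.1528… × (1 + 0.007)^8 = CHF 656,890.8084…
Penalty: 14 × 1.75% × CHF 871,584.00 = CHF 213,538.08
Final settlement = outstanding balance + penalty = CHF 656,890.8084… + CHF 213,538.08 = CHF 870,428.89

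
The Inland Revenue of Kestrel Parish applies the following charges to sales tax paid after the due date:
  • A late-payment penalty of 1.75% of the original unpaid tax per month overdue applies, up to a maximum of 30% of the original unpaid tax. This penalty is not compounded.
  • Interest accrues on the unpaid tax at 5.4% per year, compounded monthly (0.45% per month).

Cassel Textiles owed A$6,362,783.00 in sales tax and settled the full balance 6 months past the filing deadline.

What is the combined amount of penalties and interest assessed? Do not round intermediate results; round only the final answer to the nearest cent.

A$841,831.69

Penalty: 6 × 1.75% × A$6,362,783.00 = A$668,092.22… (below the 30% cap of A$1,908,834.90)
Interest: A$6,362,783.00 × ((1 + 0.0045)^6 − 1) = A$6,362,783.00 × 0.0273056… = A$173,739.4717…
Penalties + interest = A$668,092.2150 + A$173,739.4717… = A$841,831.69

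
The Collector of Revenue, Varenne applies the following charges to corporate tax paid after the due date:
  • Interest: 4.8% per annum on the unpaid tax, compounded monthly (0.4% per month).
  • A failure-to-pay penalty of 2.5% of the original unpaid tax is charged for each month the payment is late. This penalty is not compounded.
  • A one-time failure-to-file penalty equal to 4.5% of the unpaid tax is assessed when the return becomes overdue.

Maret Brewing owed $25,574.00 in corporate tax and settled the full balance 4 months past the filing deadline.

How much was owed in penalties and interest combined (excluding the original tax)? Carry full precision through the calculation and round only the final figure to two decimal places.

Failure-to-file penalty: 4.5% × $25,574.00 = $1,150.83
Failure-to-pay penalty: 4 × 2.5% × $25,574.00 = $2,557.40
Interest: $25,574.00 × ((1 + 0.004)^4 − 1) = $25,574.00 × 0.0160963… = $411.6457…
Penalties + interest = $3,708.2300 + $411.6457… = $4,119.88

$4,119.88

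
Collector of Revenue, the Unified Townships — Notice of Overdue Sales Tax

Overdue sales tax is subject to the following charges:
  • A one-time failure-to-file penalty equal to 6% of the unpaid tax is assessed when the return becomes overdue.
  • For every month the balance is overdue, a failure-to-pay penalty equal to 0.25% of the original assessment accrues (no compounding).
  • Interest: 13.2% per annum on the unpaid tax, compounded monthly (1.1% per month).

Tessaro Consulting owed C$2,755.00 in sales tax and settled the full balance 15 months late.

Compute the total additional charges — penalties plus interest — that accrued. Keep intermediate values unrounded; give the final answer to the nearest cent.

C$759.91

Failure-to-file penalty: 6% × C$2,755.00 = C$165.30
Failure-to-pay penalty = 0.25% × C$2,755.00 × 15 mo = C$103.31…
Interest: C$2,755.00 × ((1 + 0.011)^15 − 1) = C$2,755.00 × 0.1783311… = C$491.3021…
Penalties + interest = C$268.6125 + C$491.3021… = C$759.91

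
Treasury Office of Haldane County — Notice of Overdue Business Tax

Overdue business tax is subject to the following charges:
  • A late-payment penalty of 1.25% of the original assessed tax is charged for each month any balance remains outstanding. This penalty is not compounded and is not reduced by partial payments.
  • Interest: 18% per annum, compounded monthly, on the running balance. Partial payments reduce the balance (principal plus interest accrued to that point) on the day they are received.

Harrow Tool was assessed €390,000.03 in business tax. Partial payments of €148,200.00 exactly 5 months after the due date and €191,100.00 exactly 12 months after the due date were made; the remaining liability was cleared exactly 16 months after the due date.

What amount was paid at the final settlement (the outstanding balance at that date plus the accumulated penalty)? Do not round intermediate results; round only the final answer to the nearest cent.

Monthly rate = 18% ÷ 12 = 1.5%
Balance at month 5: €390,000.0300 × (1 + 0.015)^5 = €420,140.7938…
After €148,200.00 payment: €420,140.7938… − €148,200.00 = €271,940.7938…
Balance at month 12: €271,940.7938… × (1 + 0.015)^7 = €301,812.1066…
After €191,100.00 payment: €301,812.1066… − €191,100.00 = €110,712.1066…
Balance at month 16: €110,712.1066… × (1 + 0.015)^4 = €117,505.7946…
Penalty: 16 × 1.25% × €390,000.03 = €78,000.01…
Final settlement = outstanding balance + penalty = €117,505.7946… + €78,000.01… = €195,505.80

€195,505.80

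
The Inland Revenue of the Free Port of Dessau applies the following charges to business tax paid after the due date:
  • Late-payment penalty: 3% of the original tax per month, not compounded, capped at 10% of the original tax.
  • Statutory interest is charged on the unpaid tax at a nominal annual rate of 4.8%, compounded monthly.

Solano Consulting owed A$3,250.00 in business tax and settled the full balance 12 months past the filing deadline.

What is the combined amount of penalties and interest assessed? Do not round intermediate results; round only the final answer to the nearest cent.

A$484.48

Penalty (uncapped): 12 × 3% × A$3,250.00 = A$1,170.00; cap = 10% × A$3,250.00 = A$325.00 → penalty = A$325.00
Interest (4.8%/yr ÷ 12 = 0.4%/month): A$3,250.00 × ((1 + 0.004)^12 − 1) = A$159.4782…
Penalties + interest = A$325.0000 + A$159.4782… = A$484.48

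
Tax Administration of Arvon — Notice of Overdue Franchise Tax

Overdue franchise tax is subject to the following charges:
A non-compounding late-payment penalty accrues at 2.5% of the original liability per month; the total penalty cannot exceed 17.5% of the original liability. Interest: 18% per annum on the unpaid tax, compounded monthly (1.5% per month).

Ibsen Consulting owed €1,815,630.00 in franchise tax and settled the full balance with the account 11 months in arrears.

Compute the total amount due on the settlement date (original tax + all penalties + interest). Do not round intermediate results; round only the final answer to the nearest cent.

Penalty (uncapped): 11 × 2.5% × €1,815,630.00 = €499,298.25; cap = 17.5% × €1,815,630.00 = €317,735.25 → penalty = €317,735.25
Interest: €1,815,630.00 × ((1 + 0.015)^11 − 1) = €1,815,630.00 × 0.1779489… = €323,089.4292…
Total = €1,815,630.00 + €317,735.2500 + €323,089.4292… = €2,456,454.68

€2,456,454.68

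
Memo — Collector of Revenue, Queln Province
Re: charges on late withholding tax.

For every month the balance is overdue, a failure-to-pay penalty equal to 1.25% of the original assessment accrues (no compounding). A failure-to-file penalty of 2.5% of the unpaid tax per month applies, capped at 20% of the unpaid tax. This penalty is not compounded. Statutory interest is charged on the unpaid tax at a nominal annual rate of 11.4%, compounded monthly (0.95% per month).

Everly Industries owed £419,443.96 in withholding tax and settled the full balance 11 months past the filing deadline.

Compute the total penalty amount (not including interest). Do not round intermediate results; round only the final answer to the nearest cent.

£141,562.34

Failure-to-file: 11 × 2.5% × £419,443.96 = £115,347.09…, capped at 20% × £419,443.96 = £83,888.79…
Failure-to-pay penalty = 1.25% × £419,443.96 × 11 mo = £57,673.54…
Total penalty = £83,888.79… + £57,673.54… = £141,562.34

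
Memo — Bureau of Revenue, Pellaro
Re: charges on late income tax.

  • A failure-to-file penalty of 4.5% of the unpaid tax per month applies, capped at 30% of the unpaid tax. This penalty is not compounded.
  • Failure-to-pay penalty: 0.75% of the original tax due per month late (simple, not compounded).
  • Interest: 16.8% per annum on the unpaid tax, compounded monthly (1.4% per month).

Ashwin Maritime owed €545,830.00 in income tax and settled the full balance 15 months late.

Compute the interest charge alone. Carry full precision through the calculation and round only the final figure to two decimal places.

Interest: €545,830.00 × ((1 + 0.014)^15 − 1) = €545,830.00 × 0.2318826… = €126,568.4857…

€126,568.49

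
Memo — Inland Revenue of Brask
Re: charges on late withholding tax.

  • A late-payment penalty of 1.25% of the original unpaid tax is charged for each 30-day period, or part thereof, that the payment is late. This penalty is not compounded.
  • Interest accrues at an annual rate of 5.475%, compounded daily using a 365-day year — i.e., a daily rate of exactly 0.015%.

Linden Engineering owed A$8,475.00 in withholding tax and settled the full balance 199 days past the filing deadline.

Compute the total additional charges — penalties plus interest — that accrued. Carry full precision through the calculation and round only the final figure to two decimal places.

Penalty periods: ⌈199/30⌉ = 7; penalty = 7 × 1.25% × A$8,475.00 = A$741.56…
Interest: A$8,475.00 × ((1 + 0.00015)^199 − 1) = A$8,475.00 × 0.03029767… = A$256.7728…
Penalties + interest = A$741.5625 + A$256.7728… = A$998.34

A$998.34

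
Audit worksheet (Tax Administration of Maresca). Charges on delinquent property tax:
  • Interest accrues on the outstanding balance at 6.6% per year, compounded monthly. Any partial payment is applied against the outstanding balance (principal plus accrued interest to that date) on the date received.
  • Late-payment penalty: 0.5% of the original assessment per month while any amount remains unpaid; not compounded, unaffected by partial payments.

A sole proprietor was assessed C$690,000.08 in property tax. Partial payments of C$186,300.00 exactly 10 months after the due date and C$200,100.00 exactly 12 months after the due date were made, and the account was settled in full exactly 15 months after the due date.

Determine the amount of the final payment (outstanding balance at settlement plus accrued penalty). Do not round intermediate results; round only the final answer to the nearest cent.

Monthly rate = 6.6% ÷ 12 = 0.55%
Balance at month 10: C$690,000.0800 × (1 + 0.0055)^10 = C$728,903.2563…
After C$186,300.00 payment: C$728,903.2563… − C$186,300.00 = C$542,603.2563…
Balance at month 12: C$542,603.2563… × (1 + 0.0055)^2 = C$548,588.3059…
After C$200,100.00 payment: C$548,588.3059… − C$200,100.00 = C$348,488.3059…
Balance at month 15: C$348,488.3059… × (1 + 0.0055)^3 = C$354,270.0462…
Penalty: 15 × 0.5% × C$690,000.08 = C$51,750.01…
Final settlement = outstanding balance + penalty = C$354,270.0462… + C$51,750.01… = C$406,020.05

C$406,020.05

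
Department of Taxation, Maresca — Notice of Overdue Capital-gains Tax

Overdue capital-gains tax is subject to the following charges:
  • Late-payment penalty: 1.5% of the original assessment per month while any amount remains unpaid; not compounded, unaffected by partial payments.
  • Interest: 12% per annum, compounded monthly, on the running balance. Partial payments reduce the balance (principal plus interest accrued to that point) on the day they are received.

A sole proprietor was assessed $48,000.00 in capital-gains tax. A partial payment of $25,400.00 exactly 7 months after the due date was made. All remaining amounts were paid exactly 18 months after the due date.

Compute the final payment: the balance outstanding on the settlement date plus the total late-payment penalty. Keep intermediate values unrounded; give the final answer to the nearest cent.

Monthly rate = 12% ÷ 12 = 1%
Balance at month 7: $48,000.0000 × (1 + 0.01)^7 = $51,462.4969…
After $25,400.00 payment: $51,462.4969… − $25,400.00 = $26,062.4969…
Balance at month 18: $26,062.4969… × (1 + 0.01)^11 = $29,077.1028…
Penalty: 18 × 1.5% × $48,000.00 = $12,960.00
Final settlement = outstanding balance + penalty = $29,077.1028… + $12,960.00 = $42,037.10

$42,037.10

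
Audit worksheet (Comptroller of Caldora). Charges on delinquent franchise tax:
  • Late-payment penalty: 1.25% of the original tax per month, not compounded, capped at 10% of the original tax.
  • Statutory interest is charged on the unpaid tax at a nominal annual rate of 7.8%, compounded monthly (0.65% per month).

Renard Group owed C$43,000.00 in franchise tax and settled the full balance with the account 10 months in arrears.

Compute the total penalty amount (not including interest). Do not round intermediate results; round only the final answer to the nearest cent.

C$4,300.00

Penalty (uncapped): 10 × 1.25% × C$43,000.00 = C$5,375.00; cap = 10% × C$43,000.00 = C$4,300.00 → penalty = C$4,300.00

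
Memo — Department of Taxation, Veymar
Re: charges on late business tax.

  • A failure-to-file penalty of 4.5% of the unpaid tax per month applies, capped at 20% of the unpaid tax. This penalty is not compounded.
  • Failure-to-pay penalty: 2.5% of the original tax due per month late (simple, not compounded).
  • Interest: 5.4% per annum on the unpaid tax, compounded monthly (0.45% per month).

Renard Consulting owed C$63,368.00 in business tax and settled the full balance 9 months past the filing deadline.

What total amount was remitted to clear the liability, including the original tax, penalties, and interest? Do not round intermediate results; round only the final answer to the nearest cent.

C$92,912.49

Failure-to-file: 9 × 4.5% × C$63,368.00 = C$25,664.04, capped at 20% × C$63,368.00 = C$12,673.60
Failure-to-pay penalty = 2.5% × C$63,368.00 × 9 mo = C$14,257.80
Interest: C$63,368.00 × ((1 + 0.0045)^9 − 1) = C$63,368.00 × 0.0412367… = C$2,613.0876…
Total = C$63,368.00 + C$26,931.4000 + C$2,613.0876… = C$92,912.49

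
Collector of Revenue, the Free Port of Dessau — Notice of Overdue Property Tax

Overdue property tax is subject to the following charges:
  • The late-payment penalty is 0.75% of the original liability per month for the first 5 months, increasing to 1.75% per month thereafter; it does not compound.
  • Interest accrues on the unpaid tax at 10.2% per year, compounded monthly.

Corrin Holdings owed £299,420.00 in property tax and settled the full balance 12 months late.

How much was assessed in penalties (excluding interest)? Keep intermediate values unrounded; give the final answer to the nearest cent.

Penalty, months 1–5: 5 × 0.75% × £299,420.00 = £11,228.25
Penalty, months 6–12: 7 × 1.75% × £299,420.00 = £36,678.95
Total penalty = £11,228.25 + £36,678.95 = £47,907.20

£47,907.20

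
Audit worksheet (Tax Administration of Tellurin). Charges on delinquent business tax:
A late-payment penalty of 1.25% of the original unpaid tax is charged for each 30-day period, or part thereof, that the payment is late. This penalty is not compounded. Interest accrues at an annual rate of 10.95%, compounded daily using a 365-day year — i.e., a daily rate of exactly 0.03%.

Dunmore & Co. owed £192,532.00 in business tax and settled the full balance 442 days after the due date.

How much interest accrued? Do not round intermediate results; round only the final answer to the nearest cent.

Interest: £192,532.00 × ((1 + 0.0003)^442 − 1) = £192,532.00 × 0.14177048… = £27,295.3549…

£27,295.35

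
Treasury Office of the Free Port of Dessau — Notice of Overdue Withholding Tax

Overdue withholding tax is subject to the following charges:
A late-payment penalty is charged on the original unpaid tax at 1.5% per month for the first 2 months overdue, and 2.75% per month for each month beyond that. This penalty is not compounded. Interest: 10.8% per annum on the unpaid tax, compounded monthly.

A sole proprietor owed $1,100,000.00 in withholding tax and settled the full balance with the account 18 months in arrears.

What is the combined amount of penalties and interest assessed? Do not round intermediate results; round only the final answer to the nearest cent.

Penalty, months 1–2: 2 × 1.5% × $1,100,000.00 = $33,000.00
Penalty, months 3–18: 16 × 2.75% × $1,100,000.00 = $484,000.00
Interest (10.8%/yr ÷ 12 = 0.9%/month): $1,100,000.00 × ((1 + 0.009)^18 − 1) = $192,509.3023…
Penalties + interest = $517,000.0000 + $192,509.3023… = $709,509.30

$709,509.30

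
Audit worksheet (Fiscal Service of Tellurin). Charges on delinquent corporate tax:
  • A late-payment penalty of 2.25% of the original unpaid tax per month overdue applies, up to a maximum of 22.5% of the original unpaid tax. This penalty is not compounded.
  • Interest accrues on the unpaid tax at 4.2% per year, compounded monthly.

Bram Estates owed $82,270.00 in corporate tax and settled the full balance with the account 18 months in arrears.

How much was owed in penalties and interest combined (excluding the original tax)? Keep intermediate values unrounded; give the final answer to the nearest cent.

$23,850.87

Penalty (uncapped): 18 × 2.25% × $82,270.00 = $33,319.35; cap = 22.5% × $82,270.00 = $18,510.75 → penalty = $18,510.75
Interest (4.2%/yr ÷ 12 = 0.35%/month): $82,270.00 × ((1 + 0.0035)^18 − 1) = $5,340.1210…
Penalties + interest = $18,510.7500 + $5,340.1210… = $23,850.87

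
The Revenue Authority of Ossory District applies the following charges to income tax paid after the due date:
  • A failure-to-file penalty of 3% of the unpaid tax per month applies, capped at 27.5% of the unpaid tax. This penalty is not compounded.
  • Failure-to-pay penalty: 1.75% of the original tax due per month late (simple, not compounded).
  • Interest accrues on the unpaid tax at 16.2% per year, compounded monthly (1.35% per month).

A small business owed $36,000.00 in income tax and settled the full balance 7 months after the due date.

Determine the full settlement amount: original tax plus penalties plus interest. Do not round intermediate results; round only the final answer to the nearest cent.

Failure-to-file: 7 × 3% × $36,000.00 = $7,560.00 (under the 27.5% cap)
Failure-to-pay penalty = 1.75% × $36,000.00 × 7 mo = $4,410.00
Interest: $36,000.00 × ((1 + 0.0135)^7 − 1) = $36,000.00 × 0.0984145… = $3,542.9233…
Total = $36,000.00 + $11,970.0000 + $3,542.9233… = $51,512.92

$51,512.92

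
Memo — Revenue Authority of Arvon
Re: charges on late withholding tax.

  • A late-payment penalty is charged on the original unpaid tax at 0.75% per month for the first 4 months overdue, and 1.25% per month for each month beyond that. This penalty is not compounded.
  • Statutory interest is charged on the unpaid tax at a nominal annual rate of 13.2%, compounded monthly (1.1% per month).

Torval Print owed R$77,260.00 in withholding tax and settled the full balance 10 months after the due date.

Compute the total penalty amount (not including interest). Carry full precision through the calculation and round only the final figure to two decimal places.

Penalty, months 1–4: 4 × 0.75% × R$77,260.00 = R$2,317.80
Penalty, months 5–10: 6 × 1.25% × R$77,260.00 = R$5,794.50
Total penalty = R$2,317.80 + R$5,794.50 = R$8,112.30

R$8,112.30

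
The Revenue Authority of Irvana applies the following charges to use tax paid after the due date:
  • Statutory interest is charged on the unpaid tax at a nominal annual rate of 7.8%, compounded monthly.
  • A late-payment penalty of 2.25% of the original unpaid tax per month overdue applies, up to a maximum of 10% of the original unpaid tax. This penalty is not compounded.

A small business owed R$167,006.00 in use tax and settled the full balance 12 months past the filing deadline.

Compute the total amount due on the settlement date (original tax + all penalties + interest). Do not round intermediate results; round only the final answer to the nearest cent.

Penalty (uncapped): 12 × 2.25% × R$167,006.00 = R$45,091.62; cap = 10% × R$167,006.00 = R$16,700.60 → penalty = R$16,700.60
Interest (7.8%/yr ÷ 12 = 0.65%/month): R$167,006.00 × ((1 + 0.0065)^12 − 1) = R$13,502.4034…
Total = R$167,006.00 + R$16,700.6000 + R$13,502.4034… = R$197,209.00

R$197,209.00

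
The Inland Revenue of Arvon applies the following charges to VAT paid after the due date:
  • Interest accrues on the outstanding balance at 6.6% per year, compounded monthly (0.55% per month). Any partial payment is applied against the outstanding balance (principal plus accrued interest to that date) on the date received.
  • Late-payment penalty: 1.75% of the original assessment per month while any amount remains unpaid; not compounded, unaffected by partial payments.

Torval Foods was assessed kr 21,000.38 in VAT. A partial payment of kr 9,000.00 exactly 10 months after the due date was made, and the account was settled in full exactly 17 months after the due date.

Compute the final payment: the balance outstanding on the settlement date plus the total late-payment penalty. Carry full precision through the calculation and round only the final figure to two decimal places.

kr 19,948.08

Balance at month 10: kr 21,000.3800 × (1 + 0.0055)^10 = kr 22,184.4110…
After kr 9,000.00 payment: kr 22,184.4110… − kr 9,000.00 = kr 13,184.4110…
Balance at month 17: kr 13,184.4110… × (1 + 0.0055)^7 = kr 13,700.4634…
Penalty: 17 × 1.75% × kr 21,000.38 = kr 6,247.61…
Final settlement = outstanding balance + penalty = kr 13,700.4634… + kr 6,247.61… = kr 19,948.08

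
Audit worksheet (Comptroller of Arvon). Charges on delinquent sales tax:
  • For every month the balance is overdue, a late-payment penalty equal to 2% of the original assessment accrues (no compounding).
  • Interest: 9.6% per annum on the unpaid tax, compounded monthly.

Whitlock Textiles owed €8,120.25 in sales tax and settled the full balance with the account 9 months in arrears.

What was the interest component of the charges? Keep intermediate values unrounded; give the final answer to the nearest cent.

Interest (9.6%/yr ÷ 12 = 0.8%/month): €8,120.25 × ((1 + 0.008)^9 − 1) = €603.7205…

€603.72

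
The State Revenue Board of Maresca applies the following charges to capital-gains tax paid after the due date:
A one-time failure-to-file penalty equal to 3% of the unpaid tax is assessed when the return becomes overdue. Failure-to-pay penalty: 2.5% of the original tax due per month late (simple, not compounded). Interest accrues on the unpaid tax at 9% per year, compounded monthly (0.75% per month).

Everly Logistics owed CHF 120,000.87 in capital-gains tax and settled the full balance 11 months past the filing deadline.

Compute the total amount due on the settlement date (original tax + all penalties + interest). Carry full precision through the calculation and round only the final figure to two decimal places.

CHF 166,880.94

Failure-to-file penalty: 3% × CHF 120,000.87 = CHF 3,600.03…
Failure-to-pay penalty = 2.5% × CHF 120,000.87 × 11 mo = CHF 33,000.24…
Interest: CHF 120,000.87 × ((1 + 0.0075)^11 − 1) = CHF 120,000.87 × 0.0856644… = CHF 10,279.8043…
Total = CHF 120,000.87 + CHF 36,600.2654… + CHF 10,279.8043… = CHF 166,880.94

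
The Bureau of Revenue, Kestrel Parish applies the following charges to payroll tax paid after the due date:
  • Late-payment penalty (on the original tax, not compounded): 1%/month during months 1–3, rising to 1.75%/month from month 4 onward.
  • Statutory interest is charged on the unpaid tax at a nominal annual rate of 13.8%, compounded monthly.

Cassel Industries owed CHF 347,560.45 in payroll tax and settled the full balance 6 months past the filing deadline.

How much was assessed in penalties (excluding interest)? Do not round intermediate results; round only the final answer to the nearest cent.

Penalty, months 1–3: 3 × 1% × CHF 347,560.45 = CHF 10,426.81…
Penalty, months 4–6: 3 × 1.75% × CHF 347,560.45 = CHF 18,246.92…
Total penalty = CHF 10,426.81… + CHF 18,246.92… = CHF 28,673.74

CHF 28,673.74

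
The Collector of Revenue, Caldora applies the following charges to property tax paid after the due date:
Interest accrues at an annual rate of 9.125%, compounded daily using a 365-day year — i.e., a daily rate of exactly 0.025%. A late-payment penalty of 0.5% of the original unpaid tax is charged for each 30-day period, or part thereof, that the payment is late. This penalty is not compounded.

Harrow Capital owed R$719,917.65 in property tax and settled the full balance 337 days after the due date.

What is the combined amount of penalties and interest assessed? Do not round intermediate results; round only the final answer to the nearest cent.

Penalty periods: ⌈337/30⌉ = 12; penalty = 12 × 0.5% × R$719,917.65 = R$43,195.06…
Interest: R$719,917.65 × ((1 + 0.00025)^337 − 1) = R$719,917.65 × 0.08788938… = R$63,273.1159…
Penalties + interest = R$43,195.0590 + R$63,273.1159… = R$106,468.17

R$106,468.17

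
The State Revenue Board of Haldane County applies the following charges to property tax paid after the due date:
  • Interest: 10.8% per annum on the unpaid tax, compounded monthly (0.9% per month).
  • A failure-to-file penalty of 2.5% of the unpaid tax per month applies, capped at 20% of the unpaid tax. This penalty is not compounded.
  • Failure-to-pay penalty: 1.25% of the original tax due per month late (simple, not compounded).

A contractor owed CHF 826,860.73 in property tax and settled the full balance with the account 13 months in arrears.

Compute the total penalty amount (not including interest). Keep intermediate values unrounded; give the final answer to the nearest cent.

Failure-to-file: 13 × 2.5% × CHF 826,860.73 = CHF 268,729.74…, capped at 20% × CHF 826,860.73 = CHF 165,372.15…
Failure-to-pay penalty: 13 × 1.25% × CHF 826,860.73 = CHF 134,364.87…
Total penalty = CHF 165,372.15… + CHF 134,364.87… = CHF 299,737.01

CHF 299,737.01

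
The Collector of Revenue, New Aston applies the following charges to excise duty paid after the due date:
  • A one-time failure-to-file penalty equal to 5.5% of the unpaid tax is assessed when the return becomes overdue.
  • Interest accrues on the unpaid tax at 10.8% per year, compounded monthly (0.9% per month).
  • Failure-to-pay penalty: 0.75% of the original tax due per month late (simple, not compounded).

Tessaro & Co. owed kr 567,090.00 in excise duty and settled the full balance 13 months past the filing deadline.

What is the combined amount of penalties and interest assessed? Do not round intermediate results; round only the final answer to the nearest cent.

Failure-to-file penalty: 5.5% × kr 567,090.00 = kr 31,189.95
Failure-to-pay penalty = 0.75% × kr 567,090.00 × 13 mo = kr 55,291.28…
Interest: kr 567,090.00 × ((1 + 0.009)^13 − 1) = kr 567,090.00 × 0.1235313… = kr 70,053.3434…
Penalties + interest = kr 86,481.2250 + kr 70,053.3434… = kr 156,534.57

kr 156,534.57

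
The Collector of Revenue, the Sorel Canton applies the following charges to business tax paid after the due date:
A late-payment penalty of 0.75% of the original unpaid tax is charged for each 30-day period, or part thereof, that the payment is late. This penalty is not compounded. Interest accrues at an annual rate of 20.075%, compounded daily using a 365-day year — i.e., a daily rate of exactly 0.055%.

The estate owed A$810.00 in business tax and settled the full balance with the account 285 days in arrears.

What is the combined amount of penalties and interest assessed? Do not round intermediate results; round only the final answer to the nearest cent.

Penalty periods: ⌈285/30⌉ = 10; penalty = 10 × 0.75% × A$810.00 = A$60.75
Interest: A$810.00 × ((1 + 0.00055)^285 − 1) = A$810.00 × 0.16965275… = A$137.4187…
Penalties + interest = A$60.7500 + A$137.4187… = A$198.17

A$198.17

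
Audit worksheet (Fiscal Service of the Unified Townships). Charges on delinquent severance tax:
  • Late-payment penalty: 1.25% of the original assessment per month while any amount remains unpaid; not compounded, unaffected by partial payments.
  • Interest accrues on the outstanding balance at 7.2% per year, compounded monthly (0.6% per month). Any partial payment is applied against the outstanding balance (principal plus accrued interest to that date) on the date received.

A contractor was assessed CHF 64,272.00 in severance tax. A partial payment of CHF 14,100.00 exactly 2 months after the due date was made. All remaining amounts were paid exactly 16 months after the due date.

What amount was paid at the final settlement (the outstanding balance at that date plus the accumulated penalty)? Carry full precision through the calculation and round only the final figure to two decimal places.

Balance at month 2: CHF 64,272.0000 × (1 + 0.006)^2 = CHF 65,045.5778…
After CHF 14,100.00 payment: CHF 65,045.5778… − CHF 14,100.00 = CHF 50,945.5778…
Balance at month 16: CHF 50,945.5778… × (1 + 0.006)^14 = CHF 55,395.9765…
Penalty: 16 × 1.25% × CHF 64,272.00 = CHF 12,854.40
Final settlement = outstanding balance + penalty = CHF 55,395.9765… + CHF 12,854.40 = CHF 68,250.38

CHF 68,250.38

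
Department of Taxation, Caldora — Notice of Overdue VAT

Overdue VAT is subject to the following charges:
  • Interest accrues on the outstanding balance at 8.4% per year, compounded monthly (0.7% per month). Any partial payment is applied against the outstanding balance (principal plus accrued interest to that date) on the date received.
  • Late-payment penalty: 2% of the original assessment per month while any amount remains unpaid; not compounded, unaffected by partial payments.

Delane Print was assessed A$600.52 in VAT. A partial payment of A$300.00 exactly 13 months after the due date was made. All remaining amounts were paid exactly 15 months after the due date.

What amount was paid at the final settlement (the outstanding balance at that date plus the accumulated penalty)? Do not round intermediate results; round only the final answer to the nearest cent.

A$542.70

Balance at month 13: A$600.5200 × (1 + 0.007)^13 = A$657.5225…
After A$300.00 payment: A$657.5225… − A$300.00 = A$357.5225…
Balance at month 15: A$357.5225… × (1 + 0.007)^2 = A$362.5453…
Penalty: 15 × 2% × A$600.52 = A$180.16…
Final settlement = outstanding balance + penalty = A$362.5453… + A$180.16… = A$542.70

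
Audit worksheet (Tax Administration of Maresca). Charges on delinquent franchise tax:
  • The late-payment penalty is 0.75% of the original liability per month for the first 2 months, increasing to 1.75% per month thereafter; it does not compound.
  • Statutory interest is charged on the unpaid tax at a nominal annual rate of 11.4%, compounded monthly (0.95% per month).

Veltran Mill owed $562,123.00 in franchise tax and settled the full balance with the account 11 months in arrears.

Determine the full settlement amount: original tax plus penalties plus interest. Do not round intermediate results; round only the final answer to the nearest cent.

Penalty, months 1–2: 2 × 0.75% × $562,123.00 = $8,431.85…
Penalty, months 3–11: 9 × 1.75% × $562,123.00 = $88,534.37…
Interest: $562,123.00 × ((1 + 0.0095)^11 − 1) = $562,123.00 × 0.1096079… = $61,613.1445…
Total = $562,123.00 + $96,966.2175 + $61,613.1445… = $720,702.36

$720,702.36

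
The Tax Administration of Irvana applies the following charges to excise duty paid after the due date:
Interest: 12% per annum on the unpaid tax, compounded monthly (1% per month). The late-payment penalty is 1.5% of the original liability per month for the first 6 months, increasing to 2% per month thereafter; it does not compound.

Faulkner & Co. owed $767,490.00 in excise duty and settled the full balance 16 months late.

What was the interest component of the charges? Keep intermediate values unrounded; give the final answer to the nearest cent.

Interest: $767,490.00 × ((1 + 0.01)^16 − 1) = $767,490.00 × 0.1725786… = $132,452.3842…

$132,452.38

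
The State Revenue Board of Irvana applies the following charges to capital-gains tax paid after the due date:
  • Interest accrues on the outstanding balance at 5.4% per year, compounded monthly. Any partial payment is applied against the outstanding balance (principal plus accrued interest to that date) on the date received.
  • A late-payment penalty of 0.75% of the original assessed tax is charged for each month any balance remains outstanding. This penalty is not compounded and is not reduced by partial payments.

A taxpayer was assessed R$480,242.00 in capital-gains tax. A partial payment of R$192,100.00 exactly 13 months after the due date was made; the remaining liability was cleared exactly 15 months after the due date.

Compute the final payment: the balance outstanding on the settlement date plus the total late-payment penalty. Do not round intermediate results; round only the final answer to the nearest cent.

R$373,894.07

Monthly rate = 5.4% ÷ 12 = 0.45%
Balance at month 13: R$480,242.0000 × (1 + 0.0045)^13 = R$509,107.3571…
After R$192,100.00 payment: R$509,107.3571… − R$192,100.00 = R$317,007.3571…
Balance at month 15: R$317,007.3571… × (1 + 0.0045)^2 = R$319,866.8428…
Penalty: 15 × 0.75% × R$480,242.00 = R$54,027.23…
Final settlement = outstanding balance + penalty = R$319,866.8428… + R$54,027.23… = R$373,894.07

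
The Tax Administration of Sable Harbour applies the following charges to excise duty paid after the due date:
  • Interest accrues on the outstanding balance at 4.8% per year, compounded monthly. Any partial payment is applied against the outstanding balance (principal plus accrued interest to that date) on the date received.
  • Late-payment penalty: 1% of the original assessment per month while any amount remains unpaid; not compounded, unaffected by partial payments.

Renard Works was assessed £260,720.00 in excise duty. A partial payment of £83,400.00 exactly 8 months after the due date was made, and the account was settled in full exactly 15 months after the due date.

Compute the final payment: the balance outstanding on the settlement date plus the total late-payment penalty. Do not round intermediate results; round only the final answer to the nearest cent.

Monthly rate = 4.8% ÷ 12 = 0.4%
Balance at month 8: £260,720.0000 × (1 + 0.004)^8 = £269,180.7817…
After £83,400.00 payment: £269,180.7817… − £83,400.00 = £185,780.7817…
Balance at month 15: £185,780.7817… × (1 + 0.004)^7 = £191,045.4837…
Penalty: 15 × 1% × £260,720.00 = £39,108.00
Final settlement = outstanding balance + penalty = £191,045.4837… + £39,108.00 = £230,153.48

£230,153.48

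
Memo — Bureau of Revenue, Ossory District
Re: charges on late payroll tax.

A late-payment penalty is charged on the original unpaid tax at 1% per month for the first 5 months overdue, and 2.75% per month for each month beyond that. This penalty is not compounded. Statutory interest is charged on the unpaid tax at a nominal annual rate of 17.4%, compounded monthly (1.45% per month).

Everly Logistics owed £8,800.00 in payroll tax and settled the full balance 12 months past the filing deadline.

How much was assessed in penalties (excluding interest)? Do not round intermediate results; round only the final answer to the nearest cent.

Penalty, months 1–5: 5 × 1% × £8,800.00 = £440.00
Penalty, months 6–12: 7 × 2.75% × £8,800.00 = £1,694.00
Total penalty = £440.00 + £1,694.00 = £2,134.00

£2,134.00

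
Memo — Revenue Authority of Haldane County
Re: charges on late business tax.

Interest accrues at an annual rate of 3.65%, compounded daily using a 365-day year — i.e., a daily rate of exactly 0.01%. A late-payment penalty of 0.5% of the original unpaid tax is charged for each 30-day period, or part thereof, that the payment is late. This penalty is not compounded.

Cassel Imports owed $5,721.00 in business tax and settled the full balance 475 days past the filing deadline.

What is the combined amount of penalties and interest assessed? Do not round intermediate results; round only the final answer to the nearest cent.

$735.97

Penalty periods: ⌈475/30⌉ = 16; penalty = 16 × 0.5% × $5,721.00 = $457.68
Interest: $5,721.00 × ((1 + 0.0001)^475 − 1) = $5,721.00 × 0.04864371… = $278.2907…
Penalties + interest = $457.6800 + $278.2907… = $735.97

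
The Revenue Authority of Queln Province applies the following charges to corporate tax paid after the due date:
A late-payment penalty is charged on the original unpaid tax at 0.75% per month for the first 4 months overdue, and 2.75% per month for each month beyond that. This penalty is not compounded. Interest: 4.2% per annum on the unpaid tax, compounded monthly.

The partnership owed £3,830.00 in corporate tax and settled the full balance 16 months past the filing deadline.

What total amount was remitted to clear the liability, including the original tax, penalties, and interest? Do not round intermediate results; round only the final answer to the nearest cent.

£5,429.00

Penalty, months 1–4: 4 × 0.75% × £3,830.00 = £114.90
Penalty, months 5–16: 12 × 2.75% × £3,830.00 = £1,263.90
Interest (4.2%/yr ÷ 12 = 0.35%/month): £3,830.00 × ((1 + 0.0035)^16 − 1) = £220.2031…
Total = £3,830.00 + £1,378.8000 + £220.2031… = £5,429.00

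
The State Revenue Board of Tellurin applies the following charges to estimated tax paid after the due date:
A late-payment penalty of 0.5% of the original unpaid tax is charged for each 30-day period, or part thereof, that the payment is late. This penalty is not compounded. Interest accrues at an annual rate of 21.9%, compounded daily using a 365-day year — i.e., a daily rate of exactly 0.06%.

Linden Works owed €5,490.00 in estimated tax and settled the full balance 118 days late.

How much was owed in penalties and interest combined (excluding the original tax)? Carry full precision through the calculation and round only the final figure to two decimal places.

€512.46

Penalty periods: ⌈118/30⌉ = 4; penalty = 4 × 0.5% × €5,490.00 = €109.80
Interest: €5,490.00 × ((1 + 0.0006)^118 − 1) = €5,490.00 × 0.07334374… = €402.6571…
Penalties + interest = €109.8000 + €402.6571… = €512.46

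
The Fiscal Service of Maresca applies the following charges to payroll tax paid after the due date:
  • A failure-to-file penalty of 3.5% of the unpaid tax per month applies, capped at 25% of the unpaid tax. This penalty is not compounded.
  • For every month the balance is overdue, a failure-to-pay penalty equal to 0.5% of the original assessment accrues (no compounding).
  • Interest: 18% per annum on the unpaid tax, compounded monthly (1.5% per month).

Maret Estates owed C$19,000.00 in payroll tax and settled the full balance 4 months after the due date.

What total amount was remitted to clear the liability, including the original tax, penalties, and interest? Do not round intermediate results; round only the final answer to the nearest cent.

C$23,205.91

Failure-to-file: 4 × 3.5% × C$19,000.00 = C$2,660.00 (under the 25% cap)
Failure-to-pay penalty = 0.5% × C$19,000.00 × 4 mo = C$380.00
Interest: C$19,000.00 × ((1 + 0.015)^4 − 1) = C$19,000.00 × 0.0613636… = C$1,165.9075…
Total = C$19,000.00 + C$3,040.0000 + C$1,165.9075… = C$23,205.91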